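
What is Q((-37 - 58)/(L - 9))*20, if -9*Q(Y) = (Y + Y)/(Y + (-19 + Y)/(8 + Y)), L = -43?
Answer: -102200/999 ≈ -102.30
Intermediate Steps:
Q(Y) = -2*Y/(9*(Y + (-19 + Y)/(8 + Y))) (Q(Y) = -(Y + Y)/(9*(Y + (-19 + Y)/(8 + Y))) = -2*Y/(9*(Y + (-19 + Y)/(8 + Y))))
Q((-37 - 58)/(L - 9))*20 = -2*(-37 - 58)/(-43 - 9)*(8 + (-37 - 58)/(-43 - 9))/(-171 + 9*((-37 - 58)/(-43 - 9))² + 81*((-37 - 58)/(-43 - 9)))*20 = -2*(-95/(-52))*(8 - 95/(-52))/(-171 + 9*(-95/(-52))² + 81*(-95/(-52)))*20 = -2*(-95*(-1/52))*(8 - 95*(-1/52))/(-171 + 9*(-95*(-1/52))² + 81*(-95*(-1/52)))*20 = -2*95/52*(8 + 95/52)/(-171 + 9*(95/52)² + 81*(95/52))*20 = -2*95/52*511/52/(-171 + 9*(9025/2704) + 7695/52)*20 = -2*95/52*511/52/(-171 + 81225/2704 + 7695/52)*20 = -2*95/52*511/52/18981/2704*20 = -2*95/52*2704/18981*511/52*20 = -5110/999*20 = -102200/999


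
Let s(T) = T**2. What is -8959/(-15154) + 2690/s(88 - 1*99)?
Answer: 41848299/1833634 ≈ 22.823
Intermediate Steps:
-8959/(-15154) + 2690/s(88 - 1*99) = -8959/(-15154) + 2690/((88 - 1*99)**2) = -8959*(-1/15154) + 2690/((88 - 99)**2) = 8959/15154 + 2690/((-11)**2) = 8959/15154 + 2690/121 = 41848299/1833634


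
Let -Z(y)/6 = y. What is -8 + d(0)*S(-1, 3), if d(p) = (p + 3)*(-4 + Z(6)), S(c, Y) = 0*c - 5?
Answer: 592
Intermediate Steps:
Z(y) = -6*y
S(c, Y) = -5 (S(c, Y) = 0 - 5 = -5)
d(p) = -120 - 40*p (d(p) = (p + 3)*(-4 - 6*6) = (3 + p)*(-4 - 36) = (3 + p)*(-40) = -120 - 40*p)
-8 + d(0)*S(-1, 3) = -8 + (-120 - 40*0)*(-5) = -8 + (-120 + 0)*(-5) = -8 - 120*(-5) = -8 + 600 = 592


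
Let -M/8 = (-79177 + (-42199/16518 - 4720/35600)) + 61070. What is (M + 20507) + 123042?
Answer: 1060040930743/3675255 ≈ 2.8843e+5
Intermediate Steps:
M = 532461750748/3675255 (M = -8*((-79177 + (-42199/16518 - 4720/35600)) + 61070) = -8*((-79177 + (-42199*1/16518 - 4720*1/35600)) + 61070) = -8*((-79177 + (-42199/16518 - 59/445)) + 61070) = -8*((-79177 - 19753117/7350510) + 61070) = -8*(-582011083387/7350510 + 61070) = -8*(-133115437687/7350510) = 532461750748/3675255 ≈ 1.4488e+5)
(M + 20507) + 123042 = (532461750748/3675255 + 20507) + 123042 = 607830205033/3675255 + 123042 = 1060040930743/3675255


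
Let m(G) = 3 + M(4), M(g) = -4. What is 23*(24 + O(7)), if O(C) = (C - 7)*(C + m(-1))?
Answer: 552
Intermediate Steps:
m(G) = -1 (m(G) = 3 - 4 = -1)
O(C) = (-1 + C)*(-7 + C) (O(C) = (C - 7)*(C - 1) = (-7 + C)*(-1 + C) = (-1 + C)*(-7 + C))
23*(24 + O(7)) = 23*(24 + (7 + 7² - 8*7)) = 23*(24 + (7 + 49 - 56)) = 23*(24 + 0) = 23*24 = 552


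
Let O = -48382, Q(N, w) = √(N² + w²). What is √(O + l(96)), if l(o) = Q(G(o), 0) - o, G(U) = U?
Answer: I*√48382 ≈ 219.96*I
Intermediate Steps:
l(o) = √(o²) - o (l(o) = √(o² + 0²) - o = √(o² + 0) - o = √(o²) - o)
√(O + l(96)) = √(-48382 + (√(96²) - 1*96)) = √(-48382 + (√9216 - 96)) = √(-48382 + (96 - 96)) = √(-48382 + 0) = √(-48382) = I*√48382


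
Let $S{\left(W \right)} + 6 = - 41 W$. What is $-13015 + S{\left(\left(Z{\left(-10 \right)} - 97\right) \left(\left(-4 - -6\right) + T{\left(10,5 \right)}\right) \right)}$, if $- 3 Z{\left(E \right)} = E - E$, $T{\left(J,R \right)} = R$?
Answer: $14818$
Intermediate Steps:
$Z{\left(E \right)} = 0$ ($Z{\left(E \right)} = - \frac{E - E}{3} = \left(- \frac{1}{3}\right) 0 = 0$)
$S{\left(W \right)} = -6 - 41 W$
$-13015 + S{\left(\left(Z{\left(-10 \right)} - 97\right) \left(\left(-4 - -6\right) + T{\left(10,5 \right)}\right) \right)} = -13015 - \left(6 + 41 \left(0 - 97\right) \left(\left(-4 - -6\right) + 5\right)\right) = -13015 - \left(6 + 41 \left(- 97 \left(\left(-4 + 6\right) + 5\right)\right)\right) = -13015 - \left(6 + 41 \left(- 97 \left(2 + 5\right)\right)\right) = -13015 - \left(6 + 41 \left(\left(-97\right) 7\right)\right) = -13015 - -27833 = -13015 + \left(-6 + 27839\right) = -13015 + 27833 = 14818$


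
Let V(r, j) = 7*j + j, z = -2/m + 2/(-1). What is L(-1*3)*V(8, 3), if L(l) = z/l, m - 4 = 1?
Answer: 96/5 ≈ 19.200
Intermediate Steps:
m = 5 (m = 4 + 1 = 5)
z = -12/5 (z = -2/5 + 2/(-1) = -2*⅕ + 2*(-1) = -⅖ - 2 = -12/5 ≈ -2.4000)
L(l) = -12/(5*l)
V(r, j) = 8*j
L(-1*3)*V(8, 3) = (-12/(5*((-1*3))))*(8*3) = -12/5/(-3)*24 = -12/5*(-⅓)*24 = (⅘)*24 = 96/5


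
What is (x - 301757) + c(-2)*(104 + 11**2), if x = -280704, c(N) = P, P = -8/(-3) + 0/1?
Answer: -581861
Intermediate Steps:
P = 8/3 (P = -8*(-1/3) + 0*1 = 8/3 + 0 = 8/3 ≈ 2.6667)
c(N) = 8/3
(x - 301757) + c(-2)*(104 + 11**2) = (-280704 - 301757) + 8*(104 + 11**2)/3 = -582461 + 8*(104 + 121)/3 = -582461 + (8/3)*225 = -582461 + 600 = -581861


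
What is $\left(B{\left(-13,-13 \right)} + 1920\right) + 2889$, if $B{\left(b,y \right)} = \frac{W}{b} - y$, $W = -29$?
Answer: $\frac{62715}{13} \approx 4824.2$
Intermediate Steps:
$B{\left(b,y \right)} = - y - \frac{29}{b}$ ($B{\left(b,y \right)} = - \frac{29}{b} - y = - y - \frac{29}{b}$)
$\left(B{\left(-13,-13 \right)} + 1920\right) + 2889 = \left(\left(\left(-1\right) \left(-13\right) - \frac{29}{-13}\right) + 1920\right) + 2889 = \left(\left(13 - - \frac{29}{13}\right) + 1920\right) + 2889 = \left(\left(13 + \frac{29}{13}\right) + 1920\right) + 2889 = \left(\frac{198}{13} + 1920\right) + 2889 = \frac{25158}{13} + 2889 = \frac{62715}{13}$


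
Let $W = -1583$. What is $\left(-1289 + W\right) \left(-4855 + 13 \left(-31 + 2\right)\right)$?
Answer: $15026304$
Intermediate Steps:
$\left(-1289 + W\right) \left(-4855 + 13 \left(-31 + 2\right)\right) = \left(-1289 - 1583\right) \left(-4855 + 13 \left(-31 + 2\right)\right) = - 2872 \left(-4855 + 13 \left(-29\right)\right) = - 2872 \left(-4855 - 377\right) = \left(-2872\right) \left(-5232\right) = 15026304$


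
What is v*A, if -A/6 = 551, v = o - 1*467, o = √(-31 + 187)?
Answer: 1543902 - 6612*√39 ≈ 1.5026e+6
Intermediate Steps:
o = 2*√39 (o = √156 = 2*√39 ≈ 12.490)
v = -467 + 2*√39 (v = 2*√39 - 1*467 = 2*√39 - 467 = -467 + 2*√39 ≈ -454.51)
A = -3306 (A = -6*551 = -3306)
v*A = (-467 + 2*√39)*(-3306) = 1543902 - 6612*√39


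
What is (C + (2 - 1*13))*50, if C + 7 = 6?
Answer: -600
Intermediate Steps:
C = -1 (C = -7 + 6 = -1)
(C + (2 - 1*13))*50 = (-1 + (2 - 1*13))*50 = (-1 + (2 - 13))*50 = (-1 - 11)*50 = -12*50 = -600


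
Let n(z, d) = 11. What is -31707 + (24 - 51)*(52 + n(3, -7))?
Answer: -33408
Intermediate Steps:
-31707 + (24 - 51)*(52 + n(3, -7)) = -31707 + (24 - 51)*(52 + 11) = -31707 - 27*63 = -31707 - 1701 = -33408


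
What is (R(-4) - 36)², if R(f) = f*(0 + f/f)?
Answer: 1600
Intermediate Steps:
R(f) = f (R(f) = f*(0 + 1) = f*1 = f)
(R(-4) - 36)² = (-4 - 36)² = (-40)² = 1600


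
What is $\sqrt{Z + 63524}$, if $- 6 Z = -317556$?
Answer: $5 \sqrt{4658} \approx 341.25$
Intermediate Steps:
$Z = 52926$ ($Z = \left(- \frac{1}{6}\right) \left(-317556\right) = 52926$)
$\sqrt{Z + 63524} = \sqrt{52926 + 63524} = \sqrt{116450} = 5 \sqrt{4658}$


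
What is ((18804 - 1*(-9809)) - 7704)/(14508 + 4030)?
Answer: 20909/18538 ≈ 1.1279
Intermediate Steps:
((18804 - 1*(-9809)) - 7704)/(14508 + 4030) = ((18804 + 9809) - 7704)/18538 = (28613 - 7704)*(1/18538) = 20909*(1/18538) = 20909/18538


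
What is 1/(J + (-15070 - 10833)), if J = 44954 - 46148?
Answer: -1/27097 ≈ -3.6904e-5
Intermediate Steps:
J = -1194
1/(J + (-15070 - 10833)) = 1/(-1194 + (-15070 - 10833)) = 1/(-1194 - 25903) = 1/(-27097) = -1/27097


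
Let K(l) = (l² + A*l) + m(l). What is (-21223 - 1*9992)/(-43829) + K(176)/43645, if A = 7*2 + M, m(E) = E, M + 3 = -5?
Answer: 2774023107/1912916705 ≈ 1.4502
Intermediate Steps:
M = -8 (M = -3 - 5 = -8)
A = 6 (A = 7*2 - 8 = 14 - 8 = 6)
K(l) = l² + 7*l (K(l) = (l² + 6*l) + l = l² + 7*l)
(-21223 - 1*9992)/(-43829) + K(176)/43645 = (-21223 - 1*9992)/(-43829) + (176*(7 + 176))/43645 = (-21223 - 9992)*(-1/43829) + (176*183)*(1/43645) = -31215*(-1/43829) + 32208*(1/43645) = 31215/43829 + 32208/43645 = 2774023107/1912916705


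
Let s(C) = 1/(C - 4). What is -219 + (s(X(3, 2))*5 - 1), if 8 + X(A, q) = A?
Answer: -1985/9 ≈ -220.56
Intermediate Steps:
X(A, q) = -8 + A
s(C) = 1/(-4 + C)
-219 + (s(X(3, 2))*5 - 1) = -219 + (5/(-4 + (-8 + 3)) - 1) = -219 + (5/(-4 - 5) - 1) = -219 + (5/(-9) - 1) = -219 + (-⅑*5 - 1) = -219 + (-5/9 - 1) = -219 - 14/9 = -1985/9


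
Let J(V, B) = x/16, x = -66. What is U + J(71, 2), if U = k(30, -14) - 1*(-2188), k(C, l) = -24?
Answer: 17279/8 ≈ 2159.9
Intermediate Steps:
J(V, B) = -33/8 (J(V, B) = -66/16 = -66*1/16 = -33/8)
U = 2164 (U = -24 - 1*(-2188) = -24 + 2188 = 2164)
U + J(71, 2) = 2164 - 33/8 = 17279/8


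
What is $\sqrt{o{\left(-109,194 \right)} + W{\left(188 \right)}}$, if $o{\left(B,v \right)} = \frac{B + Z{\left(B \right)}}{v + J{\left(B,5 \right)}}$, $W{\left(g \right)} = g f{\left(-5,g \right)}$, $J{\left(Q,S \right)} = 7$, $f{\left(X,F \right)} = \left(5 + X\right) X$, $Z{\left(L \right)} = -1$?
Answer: $\frac{i \sqrt{22110}}{201} \approx 0.73977 i$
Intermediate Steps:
$f{\left(X,F \right)} = X \left(5 + X\right)$
$W{\left(g \right)} = 0$ ($W{\left(g \right)} = g \left(- 5 \left(5 - 5\right)\right) = g \left(\left(-5\right) 0\right) = g 0 = 0$)
$o{\left(B,v \right)} = \frac{-1 + B}{7 + v}$ ($o{\left(B,v \right)} = \frac{B - 1}{v + 7} = \frac{-1 + B}{7 + v}$)
$\sqrt{o{\left(-109,194 \right)} + W{\left(188 \right)}} = \sqrt{\frac{-1 - 109}{7 + 194} + 0} = \sqrt{\frac{1}{201} \left(-110\right) + 0} = \sqrt{- \frac{110}{201} + 0} = \sqrt{- \frac{110}{201}} = \frac{i \sqrt{22110}}{201}$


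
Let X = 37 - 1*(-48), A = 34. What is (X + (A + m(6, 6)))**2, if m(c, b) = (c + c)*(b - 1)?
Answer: 32041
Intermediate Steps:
m(c, b) = 2*c*(-1 + b) (m(c, b) = (2*c)*(-1 + b) = 2*c*(-1 + b))
X = 85 (X = 37 + 48 = 85)
(X + (A + m(6, 6)))**2 = (85 + (34 + 2*6*(-1 + 6)))**2 = (85 + (34 + 2*6*5))**2 = (85 + (34 + 60))**2 = (85 + 94)**2 = 179**2 = 32041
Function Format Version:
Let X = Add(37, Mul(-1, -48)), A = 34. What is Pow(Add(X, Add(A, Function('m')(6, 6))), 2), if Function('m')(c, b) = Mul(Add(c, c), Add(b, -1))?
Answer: 32041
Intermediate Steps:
Function('m')(c, b) = Mul(2, c, Add(-1, b)) (Function('m')(c, b) = Mul(Mul(2, c), Add(-1, b)) = Mul(2, c, Add(-1, b)))
X = 85 (X = Add(37, 48) = 85)
Pow(Add(X, Add(A, Function('m')(6, 6))), 2) = Pow(Add(85, Add(34, Mul(2, 6, Add(-1, 6)))), 2) = Pow(Add(85, Add(34, Mul(2, 6, 5))), 2) = Pow(Add(85, Add(34, 60)), 2) = Pow(Add(85, 94), 2) = Pow(179, 2) = 32041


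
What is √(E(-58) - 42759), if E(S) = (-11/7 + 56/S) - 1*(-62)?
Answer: I*√1759605218/203 ≈ 206.64*I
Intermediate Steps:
E(S) = 423/7 + 56/S (E(S) = (-11*⅐ + 56/S) + 62 = (-11/7 + 56/S) + 62 = 423/7 + 56/S)
√(E(-58) - 42759) = √((423/7 + 56/(-58)) - 42759) = √((423/7 + 56*(-1/58)) - 42759) = √((423/7 - 28/29) - 42759) = √(12071/203 - 42759) = √(-8668006/203) = I*√1759605218/203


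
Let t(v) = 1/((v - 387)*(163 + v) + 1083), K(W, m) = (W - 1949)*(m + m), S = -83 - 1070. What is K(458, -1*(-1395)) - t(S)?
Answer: -6346673454871/1525683 ≈ -4.1599e+6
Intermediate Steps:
S = -1153
K(W, m) = 2*m*(-1949 + W) (K(W, m) = (-1949 + W)*(2*m) = 2*m*(-1949 + W))
t(v) = 1/(1083 + (-387 + v)*(163 + v)) (t(v) = 1/((-387 + v)*(163 + v) + 1083) = 1/(1083 + (-387 + v)*(163 + v)))
K(458, -1*(-1395)) - t(S) = 2*(-1*(-1395))*(-1949 + 458) - 1/(-61998 + (-1153)**2 - 224*(-1153)) = 2*1395*(-1491) - 1/(-61998 + 1329409 + 258272) = -4159890 - 1/1525683 = -6346673454871/1525683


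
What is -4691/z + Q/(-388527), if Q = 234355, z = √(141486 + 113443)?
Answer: -234355/388527 - 4691*√254929/254929 ≈ -9.8940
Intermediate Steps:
z = √254929 ≈ 504.90
-4691/z + Q/(-388527) = -4691*√254929/254929 + 234355/(-388527) = -4691*√254929/254929 + 234355*(-1/388527) = -4691*√254929/254929 - 234355/388527 = -234355/388527 - 4691*√254929/254929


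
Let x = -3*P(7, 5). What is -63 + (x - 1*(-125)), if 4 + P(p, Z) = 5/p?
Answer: 503/7 ≈ 71.857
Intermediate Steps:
P(p, Z) = -4 + 5/p
x = 69/7 (x = -3*(-4 + 5/7) = -3*(-23/7) = 69/7 ≈ 9.8571)
-63 + (x - 1*(-125)) = -63 + (69/7 - 1*(-125)) = -63 + (69/7 + 125) = -63 + 944/7 = 503/7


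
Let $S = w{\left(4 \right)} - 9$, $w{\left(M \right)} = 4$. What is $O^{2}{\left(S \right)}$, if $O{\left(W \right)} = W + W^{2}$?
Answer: $400$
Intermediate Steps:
$S = -5$ ($S = 4 - 9 = -5$)
$O^{2}{\left(S \right)} = \left(- 5 \left(1 - 5\right)\right)^{2} = \left(\left(-5\right) \left(-4\right)\right)^{2} = 20^{2} = 400$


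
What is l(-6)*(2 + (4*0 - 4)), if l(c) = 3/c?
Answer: 1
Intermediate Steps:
l(-6)*(2 + (4*0 - 4)) = (3/(-6))*(2 + (4*0 - 4)) = (3*(-1/6))*(2 + (0 - 4)) = -(2 - 4)/2 = -1/2*(-2) = 1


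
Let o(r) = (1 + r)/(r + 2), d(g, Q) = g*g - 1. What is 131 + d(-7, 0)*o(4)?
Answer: 171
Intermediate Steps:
d(g, Q) = -1 + g² (d(g, Q) = g² - 1 = -1 + g²)
o(r) = (1 + r)/(2 + r)
131 + d(-7, 0)*o(4) = 131 + (-1 + (-7)²)*((1 + 4)/(2 + 4)) = 131 + (-1 + 49)*(5/6) = 131 + 48*((⅙)*5) = 131 + 48*(⅚) = 131 + 40 = 171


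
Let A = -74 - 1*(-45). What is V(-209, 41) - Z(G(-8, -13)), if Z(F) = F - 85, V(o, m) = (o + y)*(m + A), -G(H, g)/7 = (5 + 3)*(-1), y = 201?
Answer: -67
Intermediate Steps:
A = -29 (A = -74 + 45 = -29)
G(H, g) = 56 (G(H, g) = -7*(5 + 3)*(-1) = -56*(-1) = -7*(-8) = 56)
V(o, m) = (-29 + m)*(201 + o) (V(o, m) = (o + 201)*(m - 29) = (201 + o)*(-29 + m) = (-29 + m)*(201 + o))
Z(F) = -85 + F
V(-209, 41) - Z(G(-8, -13)) = (-5829 - 29*(-209) + 201*41 + 41*(-209)) - (-85 + 56) = (-5829 + 6061 + 8241 - 8569) - 1*(-29) = -96 + 29 = -67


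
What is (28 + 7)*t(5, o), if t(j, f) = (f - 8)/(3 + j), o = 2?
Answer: -105/4 ≈ -26.250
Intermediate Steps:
t(j, f) = (-8 + f)/(3 + j)
(28 + 7)*t(5, o) = (28 + 7)*((-8 + 2)/(3 + 5)) = 35*(-6/8) = 35*((⅛)*(-6)) = 35*(-¾) = -105/4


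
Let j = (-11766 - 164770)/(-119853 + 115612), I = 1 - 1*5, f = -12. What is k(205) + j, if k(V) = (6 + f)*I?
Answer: 278320/4241 ≈ 65.626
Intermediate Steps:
I = -4 (I = 1 - 5 = -4)
k(V) = 24 (k(V) = (6 - 12)*(-4) = -6*(-4) = 24)
j = 176536/4241 (j = -176536/(-4241) = -176536*(-1/4241) = 176536/4241 ≈ 41.626)
k(205) + j = 24 + 176536/4241 = 278320/4241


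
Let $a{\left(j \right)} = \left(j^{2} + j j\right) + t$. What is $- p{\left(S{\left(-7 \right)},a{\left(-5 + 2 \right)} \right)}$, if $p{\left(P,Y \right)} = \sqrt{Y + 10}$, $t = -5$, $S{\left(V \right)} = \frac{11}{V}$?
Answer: $- \sqrt{23} \approx -4.7958$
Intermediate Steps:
$a{\left(j \right)} = -5 + 2 j^{2}$ ($a{\left(j \right)} = \left(j^{2} + j j\right) - 5 = \left(j^{2} + j^{2}\right) - 5 = 2 j^{2} - 5 = -5 + 2 j^{2}$)
$p{\left(P,Y \right)} = \sqrt{10 + Y}$
$- p{\left(S{\left(-7 \right)},a{\left(-5 + 2 \right)} \right)} = - \sqrt{10 - \left(5 - 2 \left(-5 + 2\right)^{2}\right)} = - \sqrt{10 - \left(5 - 2 \left(-3\right)^{2}\right)} = - \sqrt{10 + \left(-5 + 2 \cdot 9\right)} = - \sqrt{10 + \left(-5 + 18\right)} = - \sqrt{10 + 13} = - \sqrt{23}$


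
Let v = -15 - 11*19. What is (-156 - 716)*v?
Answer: 195328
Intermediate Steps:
v = -224 (v = -15 - 209 = -224)
(-156 - 716)*v = (-156 - 716)*(-224) = -872*(-224) = 195328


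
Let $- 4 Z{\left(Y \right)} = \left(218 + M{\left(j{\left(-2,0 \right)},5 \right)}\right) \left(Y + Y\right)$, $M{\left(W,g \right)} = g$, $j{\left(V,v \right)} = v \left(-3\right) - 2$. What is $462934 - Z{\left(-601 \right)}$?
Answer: $\frac{791845}{2} \approx 3.9592 \cdot 10^{5}$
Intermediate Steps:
$j{\left(V,v \right)} = -2 - 3 v$ ($j{\left(V,v \right)} = - 3 v - 2 = -2 - 3 v$)
$Z{\left(Y \right)} = - \frac{223 Y}{2}$ ($Z{\left(Y \right)} = - \frac{\left(218 + 5\right) \left(Y + Y\right)}{4} = - \frac{223 \cdot 2 Y}{4} = - \frac{446 Y}{4} = - \frac{223 Y}{2}$)
$462934 - Z{\left(-601 \right)} = 462934 - \left(- \frac{223}{2}\right) \left(-601\right) = 462934 - \frac{134023}{2} = \frac{791845}{2}$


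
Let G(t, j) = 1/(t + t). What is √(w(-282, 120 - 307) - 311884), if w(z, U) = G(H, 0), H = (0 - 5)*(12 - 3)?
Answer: I*√280695610/30 ≈ 558.47*I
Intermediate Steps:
H = -45 (H = -5*9 = -45)
G(t, j) = 1/(2*t)
w(z, U) = -1/90 (w(z, U) = (½)/(-45) = (½)*(-1/45) = -1/90)
√(w(-282, 120 - 307) - 311884) = √(-1/90 - 311884) = √(-28069561/90) = I*√280695610/30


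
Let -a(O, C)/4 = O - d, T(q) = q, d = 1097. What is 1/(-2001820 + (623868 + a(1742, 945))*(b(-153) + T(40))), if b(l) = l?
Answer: -1/72207364 ≈ -1.3849e-8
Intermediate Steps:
a(O, C) = 4388 - 4*O (a(O, C) = -4*(O - 1*1097) = -4*(O - 1097) = -4*(-1097 + O) = 4388 - 4*O)
1/(-2001820 + (623868 + a(1742, 945))*(b(-153) + T(40))) = 1/(-2001820 + (623868 + (4388 - 4*1742))*(-153 + 40)) = 1/(-2001820 + (623868 + (4388 - 6968))*(-113)) = 1/(-2001820 + (623868 - 2580)*(-113)) = 1/(-2001820 + 621288*(-113)) = 1/(-2001820 - 70205544) = 1/(-72207364) = -1/72207364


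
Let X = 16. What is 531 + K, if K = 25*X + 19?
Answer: 950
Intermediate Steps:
K = 419 (K = 25*16 + 19 = 400 + 19 = 419)
531 + K = 531 + 419 = 950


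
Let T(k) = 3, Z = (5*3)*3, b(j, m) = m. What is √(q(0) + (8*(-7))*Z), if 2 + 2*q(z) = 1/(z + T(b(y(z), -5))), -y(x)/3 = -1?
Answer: 55*I*√30/6 ≈ 50.208*I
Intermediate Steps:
y(x) = 3 (y(x) = -3*(-1) = 3)
Z = 45 (Z = 15*3 = 45)
q(z) = -1 + 1/(2*(3 + z)) (q(z) = -1 + 1/(2*(z + 3)) = -1 + 1/(2*(3 + z)))
√(q(0) + (8*(-7))*Z) = √((-5/2 - 1*0)/(3 + 0) + (8*(-7))*45) = √((-5/2 + 0)/3 - 56*45) = √((⅓)*(-5/2) - 2520) = √(-⅚ - 2520) = √(-15125/6) = 55*I*√30/6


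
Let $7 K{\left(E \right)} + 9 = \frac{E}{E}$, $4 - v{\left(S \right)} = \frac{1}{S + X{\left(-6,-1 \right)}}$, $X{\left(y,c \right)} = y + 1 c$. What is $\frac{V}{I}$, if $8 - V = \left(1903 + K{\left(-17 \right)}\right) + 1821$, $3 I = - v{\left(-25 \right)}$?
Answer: $\frac{832128}{301} \approx 2764.5$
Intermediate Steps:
$X{\left(y,c \right)} = c + y$ ($X{\left(y,c \right)} = y + c = c + y$)
$v{\left(S \right)} = 4 - \frac{1}{-7 + S}$ ($v{\left(S \right)} = 4 - \frac{1}{S - 7} = 4 - \frac{1}{-7 + S}$)
$K{\left(E \right)} = - \frac{8}{7}$ ($K{\left(E \right)} = - \frac{9}{7} + \frac{E \frac{1}{E}}{7} = - \frac{9}{7} + \frac{1}{7} \cdot 1 = - \frac{9}{7} + \frac{1}{7} = - \frac{8}{7}$)
$I = - \frac{43}{32}$ ($I = \frac{\left(-1\right) \frac{-29 + 4 \left(-25\right)}{-7 - 25}}{3} = \frac{\left(-1\right) \frac{-29 - 100}{-32}}{3} = \frac{\left(-1\right) \left(\left(- \frac{1}{32}\right) \left(-129\right)\right)}{3} = \frac{\left(-1\right) \frac{129}{32}}{3} = \frac{1}{3} \left(- \frac{129}{32}\right) = - \frac{43}{32} \approx -1.3438$)
$V = - \frac{26004}{7}$ ($V = 8 - \left(\left(1903 - \frac{8}{7}\right) + 1821\right) = 8 - \left(\frac{13313}{7} + 1821\right) = 8 - \frac{26060}{7} = - \frac{26004}{7} \approx -3714.9$)
$\frac{V}{I} = - \frac{26004}{7 \left(- \frac{43}{32}\right)} = \left(- \frac{26004}{7}\right) \left(- \frac{32}{43}\right) = \frac{832128}{301}$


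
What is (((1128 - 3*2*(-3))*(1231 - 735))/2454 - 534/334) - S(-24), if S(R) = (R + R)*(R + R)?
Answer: -141658403/68303 ≈ -2074.0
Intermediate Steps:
S(R) = 4*R² (S(R) = (2*R)*(2*R) = 4*R²)
(((1128 - 3*2*(-3))*(1231 - 735))/2454 - 534/334) - S(-24) = (((1128 - 3*2*(-3))*(1231 - 735))/2454 - 534/334) - 4*(-24)² = (((1128 - 6*(-3))*496)*(1/2454) - 534*1/334) - 4*576 = (((1128 + 18)*496)*(1/2454) - 267/167) - 1*2304 = ((1146*496)*(1/2454) - 267/167) - 2304 = (568416*(1/2454) - 267/167) - 2304 = (94736/409 - 267/167) - 2304 = 15711709/68303 - 2304 = -141658403/68303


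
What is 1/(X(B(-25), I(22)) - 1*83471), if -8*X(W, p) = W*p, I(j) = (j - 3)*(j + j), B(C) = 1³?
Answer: -2/167151 ≈ -1.1965e-5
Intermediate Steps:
B(C) = 1
I(j) = 2*j*(-3 + j) (I(j) = (-3 + j)*(2*j) = 2*j*(-3 + j))
X(W, p) = -W*p/8
1/(X(B(-25), I(22)) - 1*83471) = 1/(-⅛*1*2*22*(-3 + 22) - 1*83471) = 1/(-⅛*1*2*22*19 - 83471) = 1/(-⅛*1*836 - 83471) = 1/(-209/2 - 83471) = 1/(-167151/2) = -2/167151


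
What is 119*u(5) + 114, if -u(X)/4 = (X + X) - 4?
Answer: -2742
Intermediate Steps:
u(X) = 16 - 8*X (u(X) = -4*((X + X) - 4) = -4*(2*X - 4) = -4*(-4 + 2*X) = 16 - 8*X)
119*u(5) + 114 = 119*(16 - 8*5) + 114 = 119*(16 - 40) + 114 = 119*(-24) + 114 = -2856 + 114 = -2742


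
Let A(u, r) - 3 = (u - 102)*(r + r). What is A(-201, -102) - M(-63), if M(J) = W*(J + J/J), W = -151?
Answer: 52453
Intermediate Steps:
A(u, r) = 3 + 2*r*(-102 + u) (A(u, r) = 3 + (u - 102)*(r + r) = 3 + (-102 + u)*(2*r) = 3 + 2*r*(-102 + u))
M(J) = -151 - 151*J (M(J) = -151*(J + J/J) = -151*(J + 1) = -151*(1 + J) = -151 - 151*J)
A(-201, -102) - M(-63) = (3 - 204*(-102) + 2*(-102)*(-201)) - (-151 - 151*(-63)) = (3 + 20808 + 41004) - (-151 + 9513) = 61815 - 1*9362 = 61815 - 9362 = 52453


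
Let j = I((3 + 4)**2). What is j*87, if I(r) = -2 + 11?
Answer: 783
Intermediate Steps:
I(r) = 9
j = 9
j*87 = 9*87 = 783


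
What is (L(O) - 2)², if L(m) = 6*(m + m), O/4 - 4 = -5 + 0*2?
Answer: 2500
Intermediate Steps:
O = -4 (O = 16 + 4*(-5 + 0*2) = 16 + 4*(-5 + 0) = 16 + 4*(-5) = 16 - 20 = -4)
L(m) = 12*m (L(m) = 6*(2*m) = 12*m)
(L(O) - 2)² = (12*(-4) - 2)² = (-48 - 2)² = (-50)² = 2500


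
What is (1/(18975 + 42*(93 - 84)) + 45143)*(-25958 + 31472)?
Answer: 1605773258240/6451 ≈ 2.4892e+8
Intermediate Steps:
(1/(18975 + 42*(93 - 84)) + 45143)*(-25958 + 31472) = (1/(18975 + 42*9) + 45143)*5514 = (1/(18975 + 378) + 45143)*5514 = (1/19353 + 45143)*5514 = (873652480/19353)*5514 = 1605773258240/6451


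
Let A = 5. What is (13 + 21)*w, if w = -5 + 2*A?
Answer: 170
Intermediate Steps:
w = 5 (w = -5 + 2*5 = -5 + 10 = 5)
(13 + 21)*w = (13 + 21)*5 = 34*5 = 170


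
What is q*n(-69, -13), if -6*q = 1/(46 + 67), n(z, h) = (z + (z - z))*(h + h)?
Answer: -299/113 ≈ -2.6460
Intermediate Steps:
n(z, h) = 2*h*z (n(z, h) = (z + 0)*(2*h) = z*(2*h) = 2*h*z)
q = -1/678 (q = -1/(6*(46 + 67)) = -1/6/113 = -1/6*1/113 = -1/678 ≈ -0.0014749)
q*n(-69, -13) = -(-13)*(-69)/339 = -1/678*1794 = -299/113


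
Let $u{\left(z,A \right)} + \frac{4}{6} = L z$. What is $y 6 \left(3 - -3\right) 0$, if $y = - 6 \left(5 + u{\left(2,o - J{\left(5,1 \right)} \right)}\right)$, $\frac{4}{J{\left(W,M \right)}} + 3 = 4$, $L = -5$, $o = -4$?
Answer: $0$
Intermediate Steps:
$J{\left(W,M \right)} = 4$ ($J{\left(W,M \right)} = \frac{4}{-3 + 4} = \frac{4}{1} = 4 \cdot 1 = 4$)
$u{\left(z,A \right)} = - \frac{2}{3} - 5 z$
$y = 34$ ($y = - 6 \left(5 - \frac{32}{3}\right) = \left(-6\right) \left(- \frac{17}{3}\right) = 34$)
$y 6 \left(3 - -3\right) 0 = 34 \cdot 6 \left(3 - -3\right) 0 = 34 \cdot 6 \left(3 + 3\right) 0 = 34 \cdot 6 \cdot 6 \cdot 0 = 34 \cdot 36 \cdot 0 = 34 \cdot 0 = 0$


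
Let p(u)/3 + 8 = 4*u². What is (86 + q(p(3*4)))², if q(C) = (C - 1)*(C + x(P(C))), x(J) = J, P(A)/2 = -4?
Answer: 8342704363876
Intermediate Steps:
P(A) = -8 (P(A) = 2*(-4) = -8)
p(u) = -24 + 12*u² (p(u) = -24 + 3*(4*u²) = -24 + 12*u²)
q(C) = (-1 + C)*(-8 + C) (q(C) = (C - 1)*(C - 8) = (-1 + C)*(-8 + C))
(86 + q(p(3*4)))² = (86 + (8 + (-24 + 12*(3*4)²)² - 9*(-24 + 12*(3*4)²)))² = (86 + (8 + (-24 + 12*12²)² - 9*(-24 + 12*12²)))² = (86 + (8 + (-24 + 12*144)² - 9*(-24 + 12*144)))² = (86 + (8 + (-24 + 1728)² - 9*(-24 + 1728)))² = (86 + (8 + 1704² - 9*1704))² = (86 + (8 + 2903616 - 15336))² = (86 + 2888288)² = 2888374² = 8342704363876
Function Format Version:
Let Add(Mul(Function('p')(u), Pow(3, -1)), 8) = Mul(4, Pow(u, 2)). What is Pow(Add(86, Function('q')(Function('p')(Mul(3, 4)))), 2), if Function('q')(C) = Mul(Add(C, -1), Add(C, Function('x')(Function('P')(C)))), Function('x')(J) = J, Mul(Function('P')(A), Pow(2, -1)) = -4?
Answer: 8342704363876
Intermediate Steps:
Function('P')(A) = -8 (Function('P')(A) = Mul(2, -4) = -8)
Function('p')(u) = Add(-24, Mul(12, Pow(u, 2))) (Function('p')(u) = Add(-24, Mul(3, Mul(4, Pow(u, 2)))) = Add(-24, Mul(12, Pow(u, 2))))
Function('q')(C) = Mul(Add(-1, C), Add(-8, C)) (Function('q')(C) = Mul(Add(C, -1), Add(C, -8)) = Mul(Add(-1, C), Add(-8, C)))
Pow(Add(86, Function('q')(Function('p')(Mul(3, 4)))), 2) = Pow(Add(86, Add(8, Pow(Add(-24, Mul(12, Pow(Mul(3, 4), 2))), 2), Mul(-9, Add(-24, Mul(12, Pow(Mul(3, 4), 2)))))), 2) = Pow(Add(86, Add(8, Pow(Add(-24, Mul(12, Pow(12, 2))), 2), Mul(-9, Add(-24, Mul(12, Pow(12, 2)))))), 2) = Pow(Add(86, Add(8, Pow(Add(-24, Mul(12, 144)), 2), Mul(-9, Add(-24, Mul(12, 144))))), 2) = Pow(Add(86, Add(8, Pow(Add(-24, 1728), 2), Mul(-9, Add(-24, 1728)))), 2) = Pow(Add(86, Add(8, Pow(1704, 2), Mul(-9, 1704))), 2) = Pow(Add(86, Add(8, 2903616, -15336)), 2) = Pow(Add(86, 2888288), 2) = Pow(2888374, 2) = 8342704363876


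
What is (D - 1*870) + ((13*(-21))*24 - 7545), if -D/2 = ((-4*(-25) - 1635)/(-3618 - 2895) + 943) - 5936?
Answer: -32444323/6513 ≈ -4981.5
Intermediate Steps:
D = 65035748/6513 (D = -2*(((-4*(-25) - 1635)/(-3618 - 2895) + 943) - 5936) = -2*(((100 - 1635)/(-6513) + 943) - 5936) = -2*((-1535*(-1/6513) + 943) - 5936) = -2*((1535/6513 + 943) - 5936) = -2*(6143294/6513 - 5936) = -2*(-32517874/6513) = 65035748/6513 ≈ 9985.5)
(D - 1*870) + ((13*(-21))*24 - 7545) = (65035748/6513 - 1*870) + ((13*(-21))*24 - 7545) = (65035748/6513 - 870) + (-273*24 - 7545) = 59369438/6513 + (-6552 - 7545) = 59369438/6513 - 14097 = -32444323/6513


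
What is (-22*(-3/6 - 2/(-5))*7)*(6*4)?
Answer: 1848/5 ≈ 369.60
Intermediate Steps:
(-22*(-3/6 - 2/(-5))*7)*(6*4) = -22*(-3*⅙ - 2*(-⅕))*7*24 = -22*(-½ + ⅖)*7*24 = -(-11)*7/5*24 = -22*(-7/10)*24 = (77/5)*24 = 1848/5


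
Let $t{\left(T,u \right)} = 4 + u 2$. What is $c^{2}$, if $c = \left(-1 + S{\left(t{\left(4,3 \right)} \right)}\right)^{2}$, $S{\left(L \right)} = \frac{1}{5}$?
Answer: $\frac{256}{625} \approx 0.4096$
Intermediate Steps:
$t{\left(T,u \right)} = 4 + 2 u$
$S{\left(L \right)} = \frac{1}{5}$
$c = \frac{16}{25}$ ($c = \left(-1 + \frac{1}{5}\right)^{2} = \left(- \frac{4}{5}\right)^{2} = \frac{16}{25} \approx 0.64$)
$c^{2} = \left(\frac{16}{25}\right)^{2} = \frac{256}{625}$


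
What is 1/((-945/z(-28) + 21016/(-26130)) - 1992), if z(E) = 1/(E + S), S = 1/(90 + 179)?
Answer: 3514485/85977245903 ≈ 4.0877e-5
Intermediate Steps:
S = 1/269 ≈ 0.0037175
z(E) = 1/(1/269 + E) (z(E) = 1/(E + 1/269) = 1/(1/269 + E))
1/((-945/z(-28) + 21016/(-26130)) - 1992) = 1/((-945/(269/(1 + 269*(-28))) + 21016/(-26130)) - 1992) = 1/((-945/(269/(1 - 7532)) + 21016*(-1/26130)) - 1992) = 1/((-945/(269/(-7531)) - 10508/13065) - 1992) = 1/((-945/(269*(-1/7531)) - 10508/13065) - 1992) = 1/((-945/(-269/7531) - 10508/13065) - 1992) = 1/((-945*(-7531/269) - 10508/13065) - 1992) = 1/((7116795/269 - 10508/13065) - 1992) = 1/(92978100023/3514485 - 1992) = 1/(85977245903/3514485) = 3514485/85977245903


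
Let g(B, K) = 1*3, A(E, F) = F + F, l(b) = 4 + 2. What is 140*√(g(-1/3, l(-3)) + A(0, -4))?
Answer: 140*I*√5 ≈ 313.05*I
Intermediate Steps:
l(b) = 6
A(E, F) = 2*F
g(B, K) = 3
140*√(g(-1/3, l(-3)) + A(0, -4)) = 140*√(3 + 2*(-4)) = 140*√(3 - 8) = 140*√(-5) = 140*(I*√5) = 140*I*√5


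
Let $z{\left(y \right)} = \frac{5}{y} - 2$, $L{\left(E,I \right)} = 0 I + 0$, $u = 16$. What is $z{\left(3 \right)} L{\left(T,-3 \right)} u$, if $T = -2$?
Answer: $0$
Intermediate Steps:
$L{\left(E,I \right)} = 0$ ($L{\left(E,I \right)} = 0 + 0 = 0$)
$z{\left(y \right)} = -2 + \frac{5}{y}$ ($z{\left(y \right)} = \frac{5}{y} - 2 = -2 + \frac{5}{y}$)
$z{\left(3 \right)} L{\left(T,-3 \right)} u = \left(-2 + \frac{5}{3}\right) 0 \cdot 16 = \left(- \frac{1}{3}\right) 0 \cdot 16 = 0 \cdot 16 = 0$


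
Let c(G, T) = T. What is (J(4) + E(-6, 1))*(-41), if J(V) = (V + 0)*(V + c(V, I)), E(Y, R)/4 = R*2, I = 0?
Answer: -984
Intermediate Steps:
E(Y, R) = 8*R (E(Y, R) = 4*(R*2) = 4*(2*R) = 8*R)
J(V) = V² (J(V) = (V + 0)*(V + 0) = V*V = V²)
(J(4) + E(-6, 1))*(-41) = (4² + 8*1)*(-41) = (16 + 8)*(-41) = 24*(-41) = -984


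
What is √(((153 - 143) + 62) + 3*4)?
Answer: 2*√21 ≈ 9.1651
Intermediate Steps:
√(((153 - 143) + 62) + 3*4) = √((10 + 62) + 12) = √(72 + 12) = √84 = 2*√21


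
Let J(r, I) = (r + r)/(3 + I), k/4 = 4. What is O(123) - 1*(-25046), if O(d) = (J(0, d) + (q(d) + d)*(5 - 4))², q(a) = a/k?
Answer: 10784057/256 ≈ 42125.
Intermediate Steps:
k = 16 (k = 4*4 = 16)
q(a) = a/16
J(r, I) = 2*r/(3 + I) (J(r, I) = (2*r)/(3 + I) = 2*r/(3 + I))
O(d) = 289*d²/256 (O(d) = (2*0/(3 + d) + (d/16 + d)*(5 - 4))² = (0 + (17*d/16)*1)² = (0 + 17*d/16)² = (17*d/16)² = 289*d²/256)
O(123) - 1*(-25046) = (289/256)*123² - 1*(-25046) = (289/256)*15129 + 25046 = 4372281/256 + 25046 = 10784057/256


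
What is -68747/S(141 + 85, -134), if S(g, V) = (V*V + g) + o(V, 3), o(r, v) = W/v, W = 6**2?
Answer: -68747/18194 ≈ -3.7786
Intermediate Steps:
W = 36
o(r, v) = 36/v
S(g, V) = 12 + g + V**2 (S(g, V) = (V*V + g) + 36/3 = (V**2 + g) + 36*(1/3) = (g + V**2) + 12 = 12 + g + V**2)
-68747/S(141 + 85, -134) = -68747/(12 + (141 + 85) + (-134)**2) = -68747/(12 + 226 + 17956) = -68747/18194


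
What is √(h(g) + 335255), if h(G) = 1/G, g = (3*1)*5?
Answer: √75432390/15 ≈ 579.01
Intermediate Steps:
g = 15 (g = 3*5 = 15)
√(h(g) + 335255) = √(1/15 + 335255) = √(5028826/15) = √75432390/15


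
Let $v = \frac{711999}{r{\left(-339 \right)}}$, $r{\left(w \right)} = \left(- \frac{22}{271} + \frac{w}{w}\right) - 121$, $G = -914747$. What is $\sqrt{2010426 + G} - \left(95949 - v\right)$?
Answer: $- \frac{3315324087}{32542} + \sqrt{1095679} \approx -1.0083 \cdot 10^{5}$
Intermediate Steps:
$r{\left(w \right)} = - \frac{32542}{271}$ ($r{\left(w \right)} = \left(\left(-22\right) \frac{1}{271} + 1\right) - 121 = \left(- \frac{22}{271} + 1\right) - 121 = \frac{249}{271} - 121 = - \frac{32542}{271}$)
$v = - \frac{192951729}{32542}$ ($v = \frac{711999}{- \frac{32542}{271}} = 711999 \left(- \frac{271}{32542}\right) = - \frac{192951729}{32542} \approx -5929.3$)
$\sqrt{2010426 + G} - \left(95949 - v\right) = \sqrt{2010426 - 914747} - \left(95949 - - \frac{192951729}{32542}\right) = \sqrt{1095679} - \left(95949 + \frac{192951729}{32542}\right) = \sqrt{1095679} - \frac{3315324087}{32542} = - \frac{3315324087}{32542} + \sqrt{1095679}$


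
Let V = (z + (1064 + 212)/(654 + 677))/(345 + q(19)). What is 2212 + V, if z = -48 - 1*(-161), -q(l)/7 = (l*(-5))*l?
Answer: 3474136749/1570580 ≈ 2212.0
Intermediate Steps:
q(l) = 35*l² (q(l) = -7*l*(-5)*l = -7*(-5*l)*l = -(-35)*l² = 35*l²)
z = 113 (z = -48 + 161 = 113)
V = 13789/1570580 (V = (113 + (1064 + 212)/(654 + 677))/(345 + 35*19²) = (113 + 1276/1331)/(345 + 35*361) = (113 + 1276*(1/1331))/(345 + 12635) = (113 + 116/121)/12980 = (13789/121)*(1/12980) = 13789/1570580 ≈ 0.0087796)
2212 + V = 2212 + 13789/1570580 = 3474136749/1570580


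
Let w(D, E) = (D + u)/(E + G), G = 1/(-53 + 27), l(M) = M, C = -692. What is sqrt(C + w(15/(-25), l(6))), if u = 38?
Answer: I*sqrt(16474578)/155 ≈ 26.186*I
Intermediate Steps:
G = -1/26 (G = 1/(-26) = -1/26 ≈ -0.038462)
w(D, E) = (38 + D)/(-1/26 + E) (w(D, E) = (D + 38)/(E - 1/26) = (38 + D)/(-1/26 + E))
sqrt(C + w(15/(-25), l(6))) = sqrt(-692 + 26*(38 + 15/(-25))/(-1 + 26*6)) = sqrt(-692 + 26*(38 + 15*(-1/25))/(-1 + 156)) = sqrt(-692 + 26*(38 - 3/5)/155) = sqrt(-692 + 26*(1/155)*(187/5)) = sqrt(-692 + 4862/775) = sqrt(-531438/775) = I*sqrt(16474578)/155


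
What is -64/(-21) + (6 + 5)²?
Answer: 2605/21 ≈ 124.05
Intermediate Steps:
-64/(-21) + (6 + 5)² = -1/21*(-64) + 11² = 64/21 + 121 = 2605/21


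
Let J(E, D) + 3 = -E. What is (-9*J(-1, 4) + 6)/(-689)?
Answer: -24/689 ≈ -0.034833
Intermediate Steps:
J(E, D) = -3 - E
(-9*J(-1, 4) + 6)/(-689) = (-9*(-3 - 1*(-1)) + 6)/(-689) = (-9*(-3 + 1) + 6)*(-1/689) = (-9*(-2) + 6)*(-1/689) = (18 + 6)*(-1/689) = 24*(-1/689) = -24/689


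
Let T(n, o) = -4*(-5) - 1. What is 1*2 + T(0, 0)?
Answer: 21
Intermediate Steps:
T(n, o) = 19 (T(n, o) = 20 - 1 = 19)
1*2 + T(0, 0) = 1*2 + 19 = 2 + 19 = 21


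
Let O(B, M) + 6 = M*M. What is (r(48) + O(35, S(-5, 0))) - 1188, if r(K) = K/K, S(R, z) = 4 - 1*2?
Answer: -1189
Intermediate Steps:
S(R, z) = 2 (S(R, z) = 4 - 2 = 2)
O(B, M) = -6 + M² (O(B, M) = -6 + M*M = -6 + M²)
r(K) = 1
(r(48) + O(35, S(-5, 0))) - 1188 = (1 + (-6 + 2²)) - 1188 = (1 + (-6 + 4)) - 1188 = (1 - 2) - 1188 = -1 - 1188 = -1189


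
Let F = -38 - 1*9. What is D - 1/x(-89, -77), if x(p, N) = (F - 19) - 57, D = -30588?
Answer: -3762323/123 ≈ -30588.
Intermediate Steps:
F = -47 (F = -38 - 9 = -47)
x(p, N) = -123 (x(p, N) = (-47 - 19) - 57 = -66 - 57 = -123)
D - 1/x(-89, -77) = -30588 - 1/(-123) = -30588 - 1*(-1/123) = -30588 + 1/123 = -3762323/123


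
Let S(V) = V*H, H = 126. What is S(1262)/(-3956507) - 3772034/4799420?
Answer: -7843622149139/9494469412970 ≈ -0.82613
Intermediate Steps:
S(V) = 126*V (S(V) = V*126 = 126*V)
S(1262)/(-3956507) - 3772034/4799420 = (126*1262)/(-3956507) - 3772034/4799420 = 159012*(-1/3956507) - 3772034*1/4799420 = -159012/3956507 - 1886017/2399710 = -7843622149139/9494469412970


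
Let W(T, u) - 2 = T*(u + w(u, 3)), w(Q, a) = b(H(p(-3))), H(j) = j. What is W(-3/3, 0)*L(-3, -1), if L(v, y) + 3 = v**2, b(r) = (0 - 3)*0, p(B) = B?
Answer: 12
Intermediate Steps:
b(r) = 0 (b(r) = -3*0 = 0)
w(Q, a) = 0
W(T, u) = 2 + T*u (W(T, u) = 2 + T*(u + 0) = 2 + T*u)
L(v, y) = -3 + v**2
W(-3/3, 0)*L(-3, -1) = (2 - 3/3*0)*(-3 + (-3)**2) = (2 - 3*1/3*0)*(-3 + 9) = (2 - 1*0)*6 = (2 + 0)*6 = 2*6 = 12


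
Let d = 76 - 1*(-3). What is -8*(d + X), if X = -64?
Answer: -120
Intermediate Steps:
d = 79 (d = 76 + 3 = 79)
-8*(d + X) = -8*(79 - 64) = -8*15 = -120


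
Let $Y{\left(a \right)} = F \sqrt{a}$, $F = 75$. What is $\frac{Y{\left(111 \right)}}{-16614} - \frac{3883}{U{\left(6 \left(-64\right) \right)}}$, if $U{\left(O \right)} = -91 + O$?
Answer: $\frac{3883}{475} - \frac{25 \sqrt{111}}{5538} \approx 8.1272$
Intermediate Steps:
$Y{\left(a \right)} = 75 \sqrt{a}$
$\frac{Y{\left(111 \right)}}{-16614} - \frac{3883}{U{\left(6 \left(-64\right) \right)}} = \frac{75 \sqrt{111}}{-16614} - \frac{3883}{-91 + 6 \left(-64\right)} = 75 \sqrt{111} \left(- \frac{1}{16614}\right) - \frac{3883}{-91 - 384} = - \frac{25 \sqrt{111}}{5538} - \frac{3883}{-475} = - \frac{25 \sqrt{111}}{5538} - - \frac{3883}{475} = - \frac{25 \sqrt{111}}{5538} + \frac{3883}{475} = \frac{3883}{475} - \frac{25 \sqrt{111}}{5538}$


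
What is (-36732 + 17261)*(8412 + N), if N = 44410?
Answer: -1028497162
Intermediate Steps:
(-36732 + 17261)*(8412 + N) = (-36732 + 17261)*(8412 + 44410) = -19471*52822 = -1028497162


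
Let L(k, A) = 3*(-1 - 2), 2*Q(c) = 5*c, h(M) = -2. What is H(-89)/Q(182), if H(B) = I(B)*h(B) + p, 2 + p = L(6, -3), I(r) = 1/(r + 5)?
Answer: -461/19110 ≈ -0.024123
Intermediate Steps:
Q(c) = 5*c/2 (Q(c) = (5*c)/2 = 5*c/2)
I(r) = 1/(5 + r)
L(k, A) = -9 (L(k, A) = 3*(-3) = -9)
p = -11 (p = -2 - 9 = -11)
H(B) = -11 - 2/(5 + B) (H(B) = -2/(5 + B) - 11 = -11 - 2/(5 + B))
H(-89)/Q(182) = ((-57 - 11*(-89))/(5 - 89))/(((5/2)*182)) = ((-57 + 979)/(-84))/455 = -1/84*922*(1/455) = -461/42*1/455 = -461/19110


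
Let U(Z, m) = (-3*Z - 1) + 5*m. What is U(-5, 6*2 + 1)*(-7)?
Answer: -553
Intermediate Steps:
U(Z, m) = -1 - 3*Z + 5*m (U(Z, m) = (-1 - 3*Z) + 5*m = -1 - 3*Z + 5*m)
U(-5, 6*2 + 1)*(-7) = (-1 - 3*(-5) + 5*(6*2 + 1))*(-7) = (-1 + 15 + 5*(12 + 1))*(-7) = (-1 + 15 + 5*13)*(-7) = (-1 + 15 + 65)*(-7) = 79*(-7) = -553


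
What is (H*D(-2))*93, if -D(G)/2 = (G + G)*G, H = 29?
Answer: -43152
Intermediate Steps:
D(G) = -4*G² (D(G) = -2*(G + G)*G = -2*2*G*G = -4*G²)
(H*D(-2))*93 = (29*(-4*(-2)²))*93 = (29*(-4*4))*93 = (29*(-16))*93 = -464*93 = -43152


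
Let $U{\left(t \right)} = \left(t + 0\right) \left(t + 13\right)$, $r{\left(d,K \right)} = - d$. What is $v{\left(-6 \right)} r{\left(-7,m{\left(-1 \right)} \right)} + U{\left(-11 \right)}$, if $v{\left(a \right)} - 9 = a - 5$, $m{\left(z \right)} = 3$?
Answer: $-36$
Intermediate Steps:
$v{\left(a \right)} = 4 + a$ ($v{\left(a \right)} = 9 + \left(a - 5\right) = 9 + \left(-5 + a\right) = 4 + a$)
$U{\left(t \right)} = t \left(13 + t\right)$
$v{\left(-6 \right)} r{\left(-7,m{\left(-1 \right)} \right)} + U{\left(-11 \right)} = \left(4 - 6\right) \left(\left(-1\right) \left(-7\right)\right) - 11 \left(13 - 11\right) = \left(-2\right) 7 - 22 = -14 - 22 = -36$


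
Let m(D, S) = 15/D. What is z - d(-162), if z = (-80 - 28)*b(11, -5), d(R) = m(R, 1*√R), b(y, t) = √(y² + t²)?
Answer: 5/54 - 108*√146 ≈ -1304.9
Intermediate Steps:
b(y, t) = √(t² + y²)
d(R) = 15/R
z = -108*√146 (z = (-80 - 28)*√((-5)² + 11²) = -108*√(25 + 121) = -108*√146 ≈ -1305.0)
z - d(-162) = -108*√146 - 15/(-162) = -108*√146 - 15*(-1)/162 = -108*√146 - 1*(-5/54) = -108*√146 + 5/54 = 5/54 - 108*√146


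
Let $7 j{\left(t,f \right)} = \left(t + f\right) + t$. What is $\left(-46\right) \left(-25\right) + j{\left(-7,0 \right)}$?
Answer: $1148$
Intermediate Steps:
$j{\left(t,f \right)} = \frac{f}{7} + \frac{2 t}{7}$ ($j{\left(t,f \right)} = \frac{\left(t + f\right) + t}{7} = \frac{\left(f + t\right) + t}{7} = \frac{f + 2 t}{7} = \frac{f}{7} + \frac{2 t}{7}$)
$\left(-46\right) \left(-25\right) + j{\left(-7,0 \right)} = \left(-46\right) \left(-25\right) + \left(\frac{1}{7} \cdot 0 + \frac{2}{7} \left(-7\right)\right) = 1150 + \left(0 - 2\right) = 1150 - 2 = 1148$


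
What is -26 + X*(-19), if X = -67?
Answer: 1247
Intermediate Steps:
-26 + X*(-19) = -26 - 67*(-19) = -26 + 1273 = 1247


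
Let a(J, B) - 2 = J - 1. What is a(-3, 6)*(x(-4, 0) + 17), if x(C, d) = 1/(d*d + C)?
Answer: -67/2 ≈ -33.500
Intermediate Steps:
a(J, B) = 1 + J (a(J, B) = 2 + (J - 1) = 2 + (-1 + J) = 1 + J)
x(C, d) = 1/(C + d²) (x(C, d) = 1/(d² + C) = 1/(C + d²))
a(-3, 6)*(x(-4, 0) + 17) = (1 - 3)*(1/(-4 + 0²) + 17) = -2*(1/(-4 + 0) + 17) = -2*(1/(-4) + 17) = -2*(-¼ + 17) = -2*67/4 = -67/2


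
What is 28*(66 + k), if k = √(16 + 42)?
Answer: 1848 + 28*√58 ≈ 2061.2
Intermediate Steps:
k = √58 ≈ 7.6158
28*(66 + k) = 28*(66 + √58) = 1848 + 28*√58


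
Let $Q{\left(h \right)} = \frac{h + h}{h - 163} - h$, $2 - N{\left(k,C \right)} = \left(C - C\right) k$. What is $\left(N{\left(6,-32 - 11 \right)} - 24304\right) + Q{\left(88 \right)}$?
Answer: $- \frac{1829426}{75} \approx -24392.0$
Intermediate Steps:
$N{\left(k,C \right)} = 2$ ($N{\left(k,C \right)} = 2 - \left(C - C\right) k = 2 - 0 k = 2 - 0 = 2 + 0 = 2$)
$Q{\left(h \right)} = - h + \frac{2 h}{-163 + h}$ ($Q{\left(h \right)} = \frac{2 h}{-163 + h} - h = - h + \frac{2 h}{-163 + h}$)
$\left(N{\left(6,-32 - 11 \right)} - 24304\right) + Q{\left(88 \right)} = \left(2 - 24304\right) + \frac{88 \left(165 - 88\right)}{-163 + 88} = -24302 + \frac{88 \left(165 - 88\right)}{-75} = -24302 + 88 \left(- \frac{1}{75}\right) 77 = -24302 - \frac{6776}{75} = - \frac{1829426}{75}$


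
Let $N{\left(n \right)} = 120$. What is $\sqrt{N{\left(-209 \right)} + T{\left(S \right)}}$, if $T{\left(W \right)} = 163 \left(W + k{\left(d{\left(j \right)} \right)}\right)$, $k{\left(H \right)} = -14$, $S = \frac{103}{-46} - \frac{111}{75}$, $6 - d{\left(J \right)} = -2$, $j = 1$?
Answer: $\frac{i \sqrt{146438746}}{230} \approx 52.614 i$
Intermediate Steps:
$d{\left(J \right)} = 8$ ($d{\left(J \right)} = 6 - -2 = 6 + 2 = 8$)
$S = - \frac{4277}{1150}$ ($S = 103 \left(- \frac{1}{46}\right) - \frac{37}{25} = - \frac{103}{46} - \frac{37}{25} = - \frac{4277}{1150} \approx -3.7191$)
$T{\left(W \right)} = -2282 + 163 W$ ($T{\left(W \right)} = 163 \left(W - 14\right) = 163 \left(-14 + W\right) = -2282 + 163 W$)
$\sqrt{N{\left(-209 \right)} + T{\left(S \right)}} = \sqrt{120 + \left(-2282 + 163 \left(- \frac{4277}{1150}\right)\right)} = \sqrt{120 - \frac{3321451}{1150}} = \sqrt{- \frac{3183451}{1150}} = \frac{i \sqrt{146438746}}{230}$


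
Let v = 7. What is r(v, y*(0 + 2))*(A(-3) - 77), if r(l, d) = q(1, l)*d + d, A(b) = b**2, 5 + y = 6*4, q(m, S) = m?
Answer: -5168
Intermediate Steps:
y = 19 (y = -5 + 6*4 = -5 + 24 = 19)
r(l, d) = 2*d (r(l, d) = 1*d + d = d + d = 2*d)
r(v, y*(0 + 2))*(A(-3) - 77) = (2*(19*(0 + 2)))*((-3)**2 - 77) = (2*(19*2))*(9 - 77) = (2*38)*(-68) = 76*(-68) = -5168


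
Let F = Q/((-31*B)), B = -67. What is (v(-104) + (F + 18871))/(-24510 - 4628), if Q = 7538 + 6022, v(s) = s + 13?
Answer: -19509810/30259813 ≈ -0.64474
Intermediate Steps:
v(s) = 13 + s
Q = 13560
F = 13560/2077 (F = 13560/((-31*(-67))) = 13560/2077 ≈ 6.5286)
(v(-104) + (F + 18871))/(-24510 - 4628) = ((13 - 104) + (13560/2077 + 18871))/(-24510 - 4628) = (-91 + 39208627/2077)/(-29138) = (39019620/2077)*(-1/29138) = -19509810/30259813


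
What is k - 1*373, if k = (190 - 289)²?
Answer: 9428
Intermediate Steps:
k = 9801 (k = (-99)² = 9801)
k - 1*373 = 9801 - 1*373 = 9801 - 373 = 9428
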